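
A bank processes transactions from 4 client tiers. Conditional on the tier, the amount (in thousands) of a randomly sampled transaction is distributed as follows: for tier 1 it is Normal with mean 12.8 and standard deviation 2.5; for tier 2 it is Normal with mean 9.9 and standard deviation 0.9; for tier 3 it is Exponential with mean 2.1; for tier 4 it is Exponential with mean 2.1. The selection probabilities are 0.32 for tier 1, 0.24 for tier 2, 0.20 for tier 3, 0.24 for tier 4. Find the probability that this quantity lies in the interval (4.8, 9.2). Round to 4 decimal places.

0.1154

Conditional on each tier, P(4.8 < X < 9.2): 1: 0.0742466; 2: 0.21835; 3: 0.089188; 4: 0.089188.
By total probability, P(4.8 < X < 9.2) = 0.32·0.0742466 + 0.24·0.21835 + 0.2·0.089188 + 0.24·0.089188 = 0.115406.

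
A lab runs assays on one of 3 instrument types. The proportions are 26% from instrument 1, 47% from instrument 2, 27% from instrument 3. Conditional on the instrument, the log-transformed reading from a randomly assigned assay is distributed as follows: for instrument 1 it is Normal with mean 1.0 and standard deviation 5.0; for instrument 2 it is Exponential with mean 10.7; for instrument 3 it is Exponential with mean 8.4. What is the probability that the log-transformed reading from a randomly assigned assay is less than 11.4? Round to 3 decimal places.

Conditional on each instrument, P(X < 11.4): 1: 0.981237; 2: 0.655417; 3: 0.742605.
By total probability, P(X < 11.4) = 0.26·0.981237 + 0.47·0.655417 + 0.27·0.742605 = 0.763671.

0.764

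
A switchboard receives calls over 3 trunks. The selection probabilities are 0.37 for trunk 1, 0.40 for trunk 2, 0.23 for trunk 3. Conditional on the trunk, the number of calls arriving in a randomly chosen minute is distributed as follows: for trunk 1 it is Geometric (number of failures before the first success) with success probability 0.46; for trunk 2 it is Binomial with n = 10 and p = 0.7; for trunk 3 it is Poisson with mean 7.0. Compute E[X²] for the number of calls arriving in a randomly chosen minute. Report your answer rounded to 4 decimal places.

For each component E[X²] = Var + (mean)², giving 1: 3.93006; 2: 51.1; 3: 56.
Overall E[X²] = 0.37·3.93006 + 0.4·51.1 + 0.23·56 = 34.7741.

34.7741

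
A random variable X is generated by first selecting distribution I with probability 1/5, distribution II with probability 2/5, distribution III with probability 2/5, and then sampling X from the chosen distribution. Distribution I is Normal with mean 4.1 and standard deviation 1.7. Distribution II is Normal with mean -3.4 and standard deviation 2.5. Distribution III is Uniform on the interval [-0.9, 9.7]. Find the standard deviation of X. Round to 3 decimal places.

Per component, I: μ=4.1, E[X²]=19.7; II: μ=-3.4, E[X²]=17.81; III: μ=4.4, E[X²]=28.7233.
E[X] = 0.2·4.1 + 0.4·-3.4 + 0.4·4.4 = 1.22.
E[X²] = 0.2·19.7 + 0.4·17.81 + 0.4·28.7233 = 22.5533.
Var(X) = E[X²] − (E[X])² = 22.5533 − 1.4884 = 21.0649.
SD(X) = √21.0649 = 4.58966.

4.590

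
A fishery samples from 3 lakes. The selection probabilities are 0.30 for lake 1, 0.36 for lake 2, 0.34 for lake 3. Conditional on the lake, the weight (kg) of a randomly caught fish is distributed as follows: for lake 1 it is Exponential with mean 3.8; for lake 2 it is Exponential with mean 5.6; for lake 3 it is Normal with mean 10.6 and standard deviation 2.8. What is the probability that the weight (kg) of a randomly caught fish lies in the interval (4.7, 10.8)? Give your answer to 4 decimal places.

Conditional on each lake, P(4.7 < X < 10.8): 1: 0.231997; 2: 0.286663; 3: 0.510919.
By total probability, P(4.7 < X < 10.8) = 0.3·0.231997 + 0.36·0.286663 + 0.34·0.510919 = 0.34651.

0.3465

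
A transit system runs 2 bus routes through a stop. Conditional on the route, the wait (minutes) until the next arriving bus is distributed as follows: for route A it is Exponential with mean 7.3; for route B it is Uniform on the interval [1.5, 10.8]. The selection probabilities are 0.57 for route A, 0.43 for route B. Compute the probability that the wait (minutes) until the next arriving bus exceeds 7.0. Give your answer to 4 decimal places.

Conditional on each route, P(X > 7.0): A: 0.383313; B: 0.408602.
By total probability, P(X > 7.0) = 0.57·0.383313 + 0.43·0.408602 = 0.394187.

0.3942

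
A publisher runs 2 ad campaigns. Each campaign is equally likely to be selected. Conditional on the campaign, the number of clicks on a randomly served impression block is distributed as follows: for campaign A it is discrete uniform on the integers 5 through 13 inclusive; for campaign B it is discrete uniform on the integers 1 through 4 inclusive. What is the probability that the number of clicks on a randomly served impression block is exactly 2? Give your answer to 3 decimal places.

0.125

Conditional on each campaign, P(X = 2): A: 0; B: 0.25.
By total probability, P(X = 2) = 0.5·0 + 0.5·0.25 = 0.125.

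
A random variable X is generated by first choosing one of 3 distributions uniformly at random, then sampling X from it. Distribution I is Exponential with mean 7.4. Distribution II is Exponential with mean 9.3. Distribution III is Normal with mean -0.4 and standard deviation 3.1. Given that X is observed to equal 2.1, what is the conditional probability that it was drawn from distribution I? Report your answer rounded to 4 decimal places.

0.3627

Likelihoods f(2.1 | ·): I: 0.101747; II: 0.0857927; III: 0.0929659.
Posterior ∝ prior × likelihood. Numerator for I: 0.333333·0.101747 = 0.0339157.
Normalizing constant: 0.333333·0.101747 + 0.333333·0.0857927 + 0.333333·0.0929659 = 0.0935019.
P(I | observation) = 0.0339157 / 0.0935019 = 0.362728.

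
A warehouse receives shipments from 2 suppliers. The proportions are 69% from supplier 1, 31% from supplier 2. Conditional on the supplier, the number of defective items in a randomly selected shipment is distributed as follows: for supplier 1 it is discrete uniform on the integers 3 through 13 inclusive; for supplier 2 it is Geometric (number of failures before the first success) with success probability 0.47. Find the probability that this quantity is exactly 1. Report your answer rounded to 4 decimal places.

Conditional on each supplier, P(X = 1): 1: 0; 2: 0.2491.
By total probability, P(X = 1) = 0.69·0 + 0.31·0.2491 = 0.077221.

0.0772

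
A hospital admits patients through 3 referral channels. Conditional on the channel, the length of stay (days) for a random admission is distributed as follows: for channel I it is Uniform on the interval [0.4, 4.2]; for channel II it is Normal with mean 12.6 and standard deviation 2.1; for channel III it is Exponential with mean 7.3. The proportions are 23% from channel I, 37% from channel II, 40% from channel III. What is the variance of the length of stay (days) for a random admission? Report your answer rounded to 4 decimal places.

38.7100

Per component, I: μ=2.3, E[X²]=6.49333; II: μ=12.6, E[X²]=163.17; III: μ=7.3, E[X²]=106.58.
E[X] = 0.23·2.3 + 0.37·12.6 + 0.4·7.3 = 8.111.
E[X²] = 0.23·6.49333 + 0.37·163.17 + 0.4·106.58 = 104.498.
Var(X) = E[X²] − (E[X])² = 104.498 − 65.7883 = 38.71.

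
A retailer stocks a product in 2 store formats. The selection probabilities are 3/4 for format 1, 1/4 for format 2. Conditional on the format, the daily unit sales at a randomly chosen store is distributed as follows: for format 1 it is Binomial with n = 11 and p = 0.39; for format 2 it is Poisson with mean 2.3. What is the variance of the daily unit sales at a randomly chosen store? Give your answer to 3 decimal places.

3.280

Per component, 1: μ=4.29, E[X²]=21.021; 2: μ=2.3, E[X²]=7.59.
E[X] = 0.75·4.29 + 0.25·2.3 = 3.7925.
E[X²] = 0.75·21.021 + 0.25·7.59 = 17.6633.
Var(X) = E[X²] − (E[X])² = 17.6633 − 14.3831 = 3.28019.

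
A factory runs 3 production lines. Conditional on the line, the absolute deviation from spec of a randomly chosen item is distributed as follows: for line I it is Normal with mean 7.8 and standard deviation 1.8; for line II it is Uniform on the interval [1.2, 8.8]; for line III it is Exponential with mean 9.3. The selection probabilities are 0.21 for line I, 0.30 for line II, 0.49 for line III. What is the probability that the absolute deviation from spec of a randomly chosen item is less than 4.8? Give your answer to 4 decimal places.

Conditional on each line, P(X < 4.8): I: 0.0477904; II: 0.473684; III: 0.403174.
By total probability, P(X < 4.8) = 0.21·0.0477904 + 0.3·0.473684 + 0.49·0.403174 = 0.349696.

0.3497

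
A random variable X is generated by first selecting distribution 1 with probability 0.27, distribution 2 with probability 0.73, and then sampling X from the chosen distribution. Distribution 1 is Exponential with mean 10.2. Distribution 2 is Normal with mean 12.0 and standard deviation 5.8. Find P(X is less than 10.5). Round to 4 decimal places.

0.4641

Conditional on each component, P(X < 10.5): 1: 0.642783; 2: 0.397964.
By total probability, P(X < 10.5) = 0.27·0.642783 + 0.73·0.397964 = 0.464065.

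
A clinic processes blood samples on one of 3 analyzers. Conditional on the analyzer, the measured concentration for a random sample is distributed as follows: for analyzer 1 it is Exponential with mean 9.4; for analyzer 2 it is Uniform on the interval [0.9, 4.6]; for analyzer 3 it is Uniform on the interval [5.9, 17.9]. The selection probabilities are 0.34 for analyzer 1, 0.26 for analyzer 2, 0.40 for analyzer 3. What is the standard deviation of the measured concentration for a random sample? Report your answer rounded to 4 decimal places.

6.9718

Per component, 1: μ=9.4, E[X²]=176.72; 2: μ=2.75, E[X²]=8.70333; 3: μ=11.9, E[X²]=153.61.
E[X] = 0.34·9.4 + 0.26·2.75 + 0.4·11.9 = 8.671.
E[X²] = 0.34·176.72 + 0.26·8.70333 + 0.4·153.61 = 123.792.
Var(X) = E[X²] − (E[X])² = 123.792 − 75.1862 = 48.6054.
SD(X) = √48.6054 = 6.97176.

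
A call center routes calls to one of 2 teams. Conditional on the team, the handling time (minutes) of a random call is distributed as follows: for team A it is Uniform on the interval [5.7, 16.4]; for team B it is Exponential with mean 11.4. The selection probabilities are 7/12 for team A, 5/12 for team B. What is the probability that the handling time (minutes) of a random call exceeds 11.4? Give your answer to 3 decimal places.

Conditional on each team, P(X > 11.4): A: 0.46729; B: 0.367879.
By total probability, P(X > 11.4) = 0.583333·0.46729 + 0.416667·0.367879 = 0.425869.

0.426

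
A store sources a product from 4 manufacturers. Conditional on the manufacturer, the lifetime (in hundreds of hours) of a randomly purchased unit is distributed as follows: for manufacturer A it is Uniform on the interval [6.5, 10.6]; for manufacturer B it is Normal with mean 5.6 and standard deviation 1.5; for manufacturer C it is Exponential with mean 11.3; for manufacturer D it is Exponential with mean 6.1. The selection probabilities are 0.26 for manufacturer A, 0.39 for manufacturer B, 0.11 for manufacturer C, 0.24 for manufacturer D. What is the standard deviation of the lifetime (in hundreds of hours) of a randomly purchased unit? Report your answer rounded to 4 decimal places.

Per component, A: μ=8.55, E[X²]=74.5033; B: μ=5.6, E[X²]=33.61; C: μ=11.3, E[X²]=255.38; D: μ=6.1, E[X²]=74.42.
E[X] = 0.26·8.55 + 0.39·5.6 + 0.11·11.3 + 0.24·6.1 = 7.114.
E[X²] = 0.26·74.5033 + 0.39·33.61 + 0.11·255.38 + 0.24·74.42 = 78.4314.
Var(X) = E[X²] − (E[X])² = 78.4314 − 50.609 = 27.8224.
SD(X) = √27.8224 = 5.27469.

5.2747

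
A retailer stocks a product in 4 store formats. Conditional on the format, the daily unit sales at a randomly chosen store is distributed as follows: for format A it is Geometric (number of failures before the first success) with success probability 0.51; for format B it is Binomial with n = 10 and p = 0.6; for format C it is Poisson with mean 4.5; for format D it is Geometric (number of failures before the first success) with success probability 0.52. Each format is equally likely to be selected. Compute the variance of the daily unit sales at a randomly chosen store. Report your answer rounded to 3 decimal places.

7.561

Per component, A: μ=0.960784, E[X²]=2.807; B: μ=6, E[X²]=38.4; C: μ=4.5, E[X²]=24.75; D: μ=0.923077, E[X²]=2.62722.
E[X] = 0.25·0.960784 + 0.25·6 + 0.25·4.5 + 0.25·0.923077 = 3.09597.
E[X²] = 0.25·2.807 + 0.25·38.4 + 0.25·24.75 + 0.25·2.62722 = 17.1461.
Var(X) = E[X²] − (E[X])² = 17.1461 − 9.585 = 7.56105.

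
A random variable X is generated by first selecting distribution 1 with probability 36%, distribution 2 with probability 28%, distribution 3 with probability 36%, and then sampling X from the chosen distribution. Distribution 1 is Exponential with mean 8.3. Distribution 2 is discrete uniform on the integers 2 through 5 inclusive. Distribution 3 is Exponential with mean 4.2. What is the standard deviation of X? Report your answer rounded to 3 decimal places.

6.004

Per component, 1: μ=8.3, E[X²]=137.78; 2: μ=3.5, E[X²]=13.5; 3: μ=4.2, E[X²]=35.28.
E[X] = 0.36·8.3 + 0.28·3.5 + 0.36·4.2 = 5.48.
E[X²] = 0.36·137.78 + 0.28·13.5 + 0.36·35.28 = 66.0816.
Var(X) = E[X²] − (E[X])² = 66.0816 − 30.0304 = 36.0512.
SD(X) = √36.0512 = 6.00427.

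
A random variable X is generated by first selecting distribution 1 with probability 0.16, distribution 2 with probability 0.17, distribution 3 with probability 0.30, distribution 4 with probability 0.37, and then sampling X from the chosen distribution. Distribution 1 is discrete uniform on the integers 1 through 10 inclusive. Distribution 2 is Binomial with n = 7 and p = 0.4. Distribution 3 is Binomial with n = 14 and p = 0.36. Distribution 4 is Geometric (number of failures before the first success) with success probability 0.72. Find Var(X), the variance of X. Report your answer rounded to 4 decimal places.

Per component, 1: μ=5.5, E[X²]=38.5; 2: μ=2.8, E[X²]=9.52; 3: μ=5.04, E[X²]=28.6272; 4: μ=0.388889, E[X²]=0.691358.
E[X] = 0.16·5.5 + 0.17·2.8 + 0.3·5.04 + 0.37·0.388889 = 3.01189.
E[X²] = 0.16·38.5 + 0.17·9.52 + 0.3·28.6272 + 0.37·0.691358 = 16.6224.
Var(X) = E[X²] − (E[X])² = 16.6224 − 9.07147 = 7.55089.

7.5509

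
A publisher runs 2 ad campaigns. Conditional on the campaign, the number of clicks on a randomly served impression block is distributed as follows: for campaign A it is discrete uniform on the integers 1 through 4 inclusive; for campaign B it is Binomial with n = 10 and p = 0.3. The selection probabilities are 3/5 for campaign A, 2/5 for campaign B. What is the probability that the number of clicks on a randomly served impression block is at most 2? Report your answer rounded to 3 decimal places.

Conditional on each campaign, P(X ≤ 2): A: 0.5; B: 0.382783.
By total probability, P(X ≤ 2) = 0.6·0.5 + 0.4·0.382783 = 0.453113.

0.453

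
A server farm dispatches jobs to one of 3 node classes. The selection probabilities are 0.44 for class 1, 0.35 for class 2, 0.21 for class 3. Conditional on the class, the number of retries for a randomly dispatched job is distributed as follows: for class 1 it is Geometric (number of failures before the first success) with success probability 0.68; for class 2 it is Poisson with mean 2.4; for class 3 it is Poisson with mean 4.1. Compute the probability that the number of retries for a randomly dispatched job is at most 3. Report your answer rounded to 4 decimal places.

0.7949

Conditional on each class, P(X ≤ 3): 1: 0.989514; 2: 0.778723; 3: 0.414182.
By total probability, P(X ≤ 3) = 0.44·0.989514 + 0.35·0.778723 + 0.21·0.414182 = 0.794917.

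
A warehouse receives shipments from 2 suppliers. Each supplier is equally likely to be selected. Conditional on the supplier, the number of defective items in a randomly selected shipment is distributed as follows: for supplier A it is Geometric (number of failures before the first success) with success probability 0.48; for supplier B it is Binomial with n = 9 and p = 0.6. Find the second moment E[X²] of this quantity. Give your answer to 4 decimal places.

For each component E[X²] = Var + (mean)², giving A: 3.43056; B: 31.32.
Overall E[X²] = 0.5·3.43056 + 0.5·31.32 = 17.3753.

17.3753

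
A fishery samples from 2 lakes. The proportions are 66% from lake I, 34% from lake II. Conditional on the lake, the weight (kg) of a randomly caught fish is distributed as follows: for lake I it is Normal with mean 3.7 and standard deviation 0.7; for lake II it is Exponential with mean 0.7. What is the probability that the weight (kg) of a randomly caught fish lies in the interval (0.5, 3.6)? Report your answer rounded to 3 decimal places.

Conditional on each lake, P(0.5 < X < 3.6): I: 0.443199; II: 0.483701.
By total probability, P(0.5 < X < 3.6) = 0.66·0.443199 + 0.34·0.483701 = 0.45697.

0.457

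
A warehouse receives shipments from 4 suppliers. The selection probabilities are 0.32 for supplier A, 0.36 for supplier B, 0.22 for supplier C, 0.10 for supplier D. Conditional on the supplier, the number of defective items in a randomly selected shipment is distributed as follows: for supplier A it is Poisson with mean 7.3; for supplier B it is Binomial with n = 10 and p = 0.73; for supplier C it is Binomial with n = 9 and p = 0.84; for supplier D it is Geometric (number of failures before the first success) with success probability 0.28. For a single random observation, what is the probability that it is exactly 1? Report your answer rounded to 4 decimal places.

0.0218

Conditional on each supplier, P(X = 1): A: 0.00493143; B: 5.56669e-05; C: 3.247e-06; D: 0.2016.
By total probability, P(X = 1) = 0.32·0.00493143 + 0.36·5.56669e-05 + 0.22·3.247e-06 + 0.1·0.2016 = 0.0217588.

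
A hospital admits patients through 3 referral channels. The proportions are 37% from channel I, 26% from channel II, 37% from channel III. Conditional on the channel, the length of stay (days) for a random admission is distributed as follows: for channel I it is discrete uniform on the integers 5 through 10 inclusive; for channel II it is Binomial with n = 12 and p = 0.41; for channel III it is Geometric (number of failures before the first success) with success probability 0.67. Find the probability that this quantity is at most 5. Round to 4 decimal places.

0.5972

Conditional on each channel, P(X ≤ 5): I: 0.166667; II: 0.638409; III: 0.998709.
By total probability, P(X ≤ 5) = 0.37·0.166667 + 0.26·0.638409 + 0.37·0.998709 = 0.597175.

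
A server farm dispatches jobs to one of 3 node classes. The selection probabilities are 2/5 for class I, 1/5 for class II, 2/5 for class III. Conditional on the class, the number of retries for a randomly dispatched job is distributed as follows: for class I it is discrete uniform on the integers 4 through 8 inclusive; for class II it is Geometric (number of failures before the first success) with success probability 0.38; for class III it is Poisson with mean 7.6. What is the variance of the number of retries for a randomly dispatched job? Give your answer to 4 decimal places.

9.4847

Per component, I: μ=6, E[X²]=38; II: μ=1.63158, E[X²]=6.95568; III: μ=7.6, E[X²]=65.36.
E[X] = 0.4·6 + 0.2·1.63158 + 0.4·7.6 = 5.76632.
E[X²] = 0.4·38 + 0.2·6.95568 + 0.4·65.36 = 42.7351.
Var(X) = E[X²] − (E[X])² = 42.7351 − 33.2504 = 9.48474.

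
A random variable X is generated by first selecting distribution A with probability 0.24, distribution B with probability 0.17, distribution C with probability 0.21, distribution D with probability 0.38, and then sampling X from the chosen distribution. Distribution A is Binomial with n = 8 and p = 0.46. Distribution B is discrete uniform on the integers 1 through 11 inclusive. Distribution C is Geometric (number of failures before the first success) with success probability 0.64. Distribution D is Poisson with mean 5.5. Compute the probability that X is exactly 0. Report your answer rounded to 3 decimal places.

Conditional on each component, P(X = 0): A: 0.0072302; B: 0; C: 0.64; D: 0.00408677.
By total probability, P(X = 0) = 0.24·0.0072302 + 0.17·0 + 0.21·0.64 + 0.38·0.00408677 = 0.137688.

0.138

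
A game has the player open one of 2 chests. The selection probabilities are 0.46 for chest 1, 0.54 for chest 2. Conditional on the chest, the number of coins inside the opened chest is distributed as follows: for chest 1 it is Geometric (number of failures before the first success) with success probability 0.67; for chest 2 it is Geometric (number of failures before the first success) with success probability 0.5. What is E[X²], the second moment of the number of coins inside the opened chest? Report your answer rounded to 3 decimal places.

2.070

For each component E[X²] = Var + (mean)², giving 1: 0.977723; 2: 3.
Overall E[X²] = 0.46·0.977723 + 0.54·3 = 2.06975.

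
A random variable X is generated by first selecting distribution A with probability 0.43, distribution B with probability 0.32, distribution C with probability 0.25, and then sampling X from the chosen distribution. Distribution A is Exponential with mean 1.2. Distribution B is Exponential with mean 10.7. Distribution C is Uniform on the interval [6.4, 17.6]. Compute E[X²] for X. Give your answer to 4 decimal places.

113.1253

For each component E[X²] = Var + (mean)², giving A: 2.88; B: 228.98; C: 154.453.
Overall E[X²] = 0.43·2.88 + 0.32·228.98 + 0.25·154.453 = 113.125.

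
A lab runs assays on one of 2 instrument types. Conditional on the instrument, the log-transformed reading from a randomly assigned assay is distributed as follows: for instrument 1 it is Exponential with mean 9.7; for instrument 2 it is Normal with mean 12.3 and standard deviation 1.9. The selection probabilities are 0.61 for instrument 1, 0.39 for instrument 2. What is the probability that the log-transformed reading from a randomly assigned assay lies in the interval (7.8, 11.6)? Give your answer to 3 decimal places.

Conditional on each instrument, P(7.8 < X < 11.6): 1: 0.145041; 2: 0.347348.
By total probability, P(7.8 < X < 11.6) = 0.61·0.145041 + 0.39·0.347348 = 0.223941.

0.224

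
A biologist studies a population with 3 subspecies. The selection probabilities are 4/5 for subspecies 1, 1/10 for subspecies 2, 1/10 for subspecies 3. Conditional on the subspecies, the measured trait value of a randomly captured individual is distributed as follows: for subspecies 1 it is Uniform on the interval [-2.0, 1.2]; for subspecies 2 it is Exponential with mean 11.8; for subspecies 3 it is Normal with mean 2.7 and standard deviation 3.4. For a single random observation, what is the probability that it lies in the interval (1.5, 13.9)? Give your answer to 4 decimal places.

0.1210

Conditional on each subspecies, P(1.5 < X < 13.9): 1: 0; 2: 0.572725; 3: 0.63744.
By total probability, P(1.5 < X < 13.9) = 0.8·0 + 0.1·0.572725 + 0.1·0.63744 = 0.121016.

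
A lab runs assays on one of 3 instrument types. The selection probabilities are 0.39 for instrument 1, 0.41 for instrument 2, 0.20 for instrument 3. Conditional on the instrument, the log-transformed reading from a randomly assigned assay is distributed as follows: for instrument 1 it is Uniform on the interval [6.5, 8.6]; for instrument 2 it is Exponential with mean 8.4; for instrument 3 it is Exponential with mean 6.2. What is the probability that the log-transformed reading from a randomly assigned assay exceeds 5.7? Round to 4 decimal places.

0.6778

Conditional on each instrument, P(X > 5.7): 1: 1; 2: 0.507341; 3: 0.398776.
By total probability, P(X > 5.7) = 0.39·1 + 0.41·0.507341 + 0.2·0.398776 = 0.677765.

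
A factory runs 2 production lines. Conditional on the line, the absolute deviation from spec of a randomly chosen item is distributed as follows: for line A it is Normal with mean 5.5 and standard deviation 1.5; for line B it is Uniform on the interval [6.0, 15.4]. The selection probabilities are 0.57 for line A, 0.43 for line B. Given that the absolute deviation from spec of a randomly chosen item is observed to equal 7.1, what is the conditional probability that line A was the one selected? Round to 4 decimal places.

Likelihoods f(7.1 | ·): A: 0.150575; B: 0.106383.
Posterior ∝ prior × likelihood. Numerator for A: 0.57·0.150575 = 0.0858279.
Normalizing constant: 0.57·0.150575 + 0.43·0.106383 = 0.131573.
P(A | observation) = 0.0858279 / 0.131573 = 0.652324.

0.6523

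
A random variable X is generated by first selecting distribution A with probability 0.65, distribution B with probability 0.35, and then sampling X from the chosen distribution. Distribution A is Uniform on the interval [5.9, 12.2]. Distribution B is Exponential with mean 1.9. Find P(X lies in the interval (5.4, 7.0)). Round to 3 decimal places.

0.125

Conditional on each component, P(5.4 < X < 7.0): A: 0.174603; B: 0.0331858.
By total probability, P(5.4 < X < 7.0) = 0.65·0.174603 + 0.35·0.0331858 = 0.125107.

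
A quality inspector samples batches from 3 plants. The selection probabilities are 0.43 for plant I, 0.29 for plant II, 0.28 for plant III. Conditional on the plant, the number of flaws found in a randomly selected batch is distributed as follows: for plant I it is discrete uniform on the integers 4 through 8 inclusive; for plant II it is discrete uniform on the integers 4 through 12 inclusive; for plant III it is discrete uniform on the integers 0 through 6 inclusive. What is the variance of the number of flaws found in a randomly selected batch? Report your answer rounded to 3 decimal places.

Per component, I: μ=6, E[X²]=38; II: μ=8, E[X²]=70.6667; III: μ=3, E[X²]=13.
E[X] = 0.43·6 + 0.29·8 + 0.28·3 = 5.74.
E[X²] = 0.43·38 + 0.29·70.6667 + 0.28·13 = 40.4733.
Var(X) = E[X²] − (E[X])² = 40.4733 − 32.9476 = 7.52573.

7.526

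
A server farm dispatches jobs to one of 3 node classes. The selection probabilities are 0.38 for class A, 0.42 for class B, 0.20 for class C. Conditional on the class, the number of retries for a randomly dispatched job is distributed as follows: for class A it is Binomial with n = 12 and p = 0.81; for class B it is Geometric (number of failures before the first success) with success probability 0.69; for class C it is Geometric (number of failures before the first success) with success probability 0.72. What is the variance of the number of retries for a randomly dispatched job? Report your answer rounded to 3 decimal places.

21.418

Per component, A: μ=9.72, E[X²]=96.3252; B: μ=0.449275, E[X²]=0.852972; C: μ=0.388889, E[X²]=0.691358.
E[X] = 0.38·9.72 + 0.42·0.449275 + 0.2·0.388889 = 3.96007.
E[X²] = 0.38·96.3252 + 0.42·0.852972 + 0.2·0.691358 = 37.1001.
Var(X) = E[X²] − (E[X])² = 37.1001 − 15.6822 = 21.4179.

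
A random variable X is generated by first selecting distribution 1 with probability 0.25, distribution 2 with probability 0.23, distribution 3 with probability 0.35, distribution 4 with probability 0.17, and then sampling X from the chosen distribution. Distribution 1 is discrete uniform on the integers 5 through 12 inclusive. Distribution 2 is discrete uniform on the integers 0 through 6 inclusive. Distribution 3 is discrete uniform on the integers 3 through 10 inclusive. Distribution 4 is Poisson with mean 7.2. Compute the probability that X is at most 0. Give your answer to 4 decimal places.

Conditional on each component, P(X ≤ 0): 1: 0; 2: 0.142857; 3: 0; 4: 0.000746586.
By total probability, P(X ≤ 0) = 0.25·0 + 0.23·0.142857 + 0.35·0 + 0.17·0.000746586 = 0.0329841.

0.0330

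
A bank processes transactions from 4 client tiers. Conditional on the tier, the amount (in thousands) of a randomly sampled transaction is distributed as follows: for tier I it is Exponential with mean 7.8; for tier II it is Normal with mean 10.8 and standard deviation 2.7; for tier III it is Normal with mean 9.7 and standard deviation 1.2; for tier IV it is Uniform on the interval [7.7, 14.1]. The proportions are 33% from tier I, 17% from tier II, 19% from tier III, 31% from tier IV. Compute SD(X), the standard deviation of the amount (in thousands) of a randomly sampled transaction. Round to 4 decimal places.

4.9484

Per component, I: μ=7.8, E[X²]=121.68; II: μ=10.8, E[X²]=123.93; III: μ=9.7, E[X²]=95.53; IV: μ=10.9, E[X²]=122.223.
E[X] = 0.33·7.8 + 0.17·10.8 + 0.19·9.7 + 0.31·10.9 = 9.632.
E[X²] = 0.33·121.68 + 0.17·123.93 + 0.19·95.53 + 0.31·122.223 = 117.262.
Var(X) = E[X²] − (E[X])² = 117.262 − 92.7754 = 24.487.
SD(X) = √24.487 = 4.94844.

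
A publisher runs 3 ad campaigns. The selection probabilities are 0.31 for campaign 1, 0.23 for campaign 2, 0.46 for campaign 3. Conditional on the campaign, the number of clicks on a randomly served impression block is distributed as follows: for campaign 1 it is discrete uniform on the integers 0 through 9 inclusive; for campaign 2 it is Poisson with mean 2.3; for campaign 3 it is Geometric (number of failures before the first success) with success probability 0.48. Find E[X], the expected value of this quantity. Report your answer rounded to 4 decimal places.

Component means — 1: 4.5; 2: 2.3; 3: 1.08333.
E[X] = 0.31·4.5 + 0.23·2.3 + 0.46·1.08333 = 2.42233.

2.4223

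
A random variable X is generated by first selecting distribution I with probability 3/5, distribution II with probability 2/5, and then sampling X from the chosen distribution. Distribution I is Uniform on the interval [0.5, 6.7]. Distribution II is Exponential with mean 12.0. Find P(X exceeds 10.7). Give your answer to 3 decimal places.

Conditional on each component, P(X > 10.7): I: 0; II: 0.409972.
By total probability, P(X > 10.7) = 0.6·0 + 0.4·0.409972 = 0.163989.

0.164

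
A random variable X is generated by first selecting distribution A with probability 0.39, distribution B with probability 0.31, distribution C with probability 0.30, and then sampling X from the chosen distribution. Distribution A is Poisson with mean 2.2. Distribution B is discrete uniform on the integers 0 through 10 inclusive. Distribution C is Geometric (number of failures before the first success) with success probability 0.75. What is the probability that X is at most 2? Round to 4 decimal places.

Conditional on each component, P(X ≤ 2): A: 0.622714; B: 0.272727; C: 0.984375.
By total probability, P(X ≤ 2) = 0.39·0.622714 + 0.31·0.272727 + 0.3·0.984375 = 0.622716.

0.6227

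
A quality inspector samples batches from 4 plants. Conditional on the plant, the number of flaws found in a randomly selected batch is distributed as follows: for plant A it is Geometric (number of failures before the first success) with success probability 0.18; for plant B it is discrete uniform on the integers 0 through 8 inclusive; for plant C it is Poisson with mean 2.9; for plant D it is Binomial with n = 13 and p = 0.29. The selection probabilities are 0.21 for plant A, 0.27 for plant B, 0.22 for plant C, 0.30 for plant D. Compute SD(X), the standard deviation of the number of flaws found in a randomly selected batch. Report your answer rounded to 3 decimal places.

Per component, A: μ=4.55556, E[X²]=46.0617; B: μ=4, E[X²]=22.6667; C: μ=2.9, E[X²]=11.31; D: μ=3.77, E[X²]=16.8896.
E[X] = 0.21·4.55556 + 0.27·4 + 0.22·2.9 + 0.3·3.77 = 3.80567.
E[X²] = 0.21·46.0617 + 0.27·22.6667 + 0.22·11.31 + 0.3·16.8896 = 23.348.
Var(X) = E[X²] − (E[X])² = 23.348 − 14.4831 = 8.86494.
SD(X) = √8.86494 = 2.97741.

2.977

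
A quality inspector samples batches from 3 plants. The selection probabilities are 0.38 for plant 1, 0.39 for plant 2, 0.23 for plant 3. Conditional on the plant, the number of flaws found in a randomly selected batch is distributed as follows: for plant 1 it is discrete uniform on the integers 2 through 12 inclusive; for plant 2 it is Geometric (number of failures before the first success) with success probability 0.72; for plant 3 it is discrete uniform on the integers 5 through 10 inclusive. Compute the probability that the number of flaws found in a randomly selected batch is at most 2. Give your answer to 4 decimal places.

Conditional on each plant, P(X ≤ 2): 1: 0.0909091; 2: 0.978048; 3: 0.
By total probability, P(X ≤ 2) = 0.38·0.0909091 + 0.39·0.978048 + 0.23·0 = 0.415984.

0.4160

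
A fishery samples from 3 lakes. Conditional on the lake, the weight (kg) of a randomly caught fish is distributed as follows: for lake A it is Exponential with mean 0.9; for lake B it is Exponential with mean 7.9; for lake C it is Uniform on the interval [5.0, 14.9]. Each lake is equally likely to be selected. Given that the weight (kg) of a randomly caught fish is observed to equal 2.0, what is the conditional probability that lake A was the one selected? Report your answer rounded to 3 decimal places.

Likelihoods f(2.0 | ·): A: 0.120409; B: 0.0982709; C: 0.
Posterior ∝ prior × likelihood. Numerator for A: 0.333333·0.120409 = 0.0401363.
Normalizing constant: 0.333333·0.120409 + 0.333333·0.0982709 + 0.333333·0 = 0.0728933.
P(A | observation) = 0.0401363 / 0.0728933 = 0.550617.

0.551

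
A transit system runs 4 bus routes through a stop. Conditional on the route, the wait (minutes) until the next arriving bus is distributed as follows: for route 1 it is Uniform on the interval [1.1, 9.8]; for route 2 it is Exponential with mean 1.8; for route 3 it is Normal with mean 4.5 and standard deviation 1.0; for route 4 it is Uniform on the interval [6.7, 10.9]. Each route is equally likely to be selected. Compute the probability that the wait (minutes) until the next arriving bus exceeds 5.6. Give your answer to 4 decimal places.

0.4157

Conditional on each route, P(X > 5.6): 1: 0.482759; 2: 0.0445514; 3: 0.135666; 4: 1.
By total probability, P(X > 5.6) = 0.25·0.482759 + 0.25·0.0445514 + 0.25·0.135666 + 0.25·1 = 0.415744.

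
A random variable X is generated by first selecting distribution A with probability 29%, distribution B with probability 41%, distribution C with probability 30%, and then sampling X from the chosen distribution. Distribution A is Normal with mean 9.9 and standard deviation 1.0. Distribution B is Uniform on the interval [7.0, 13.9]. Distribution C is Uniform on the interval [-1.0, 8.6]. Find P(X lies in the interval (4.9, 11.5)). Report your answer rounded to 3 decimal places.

0.657

Conditional on each component, P(4.9 < X < 11.5): A: 0.9452; B: 0.652174; C: 0.385417.
By total probability, P(4.9 < X < 11.5) = 0.29·0.9452 + 0.41·0.652174 + 0.3·0.385417 = 0.657124.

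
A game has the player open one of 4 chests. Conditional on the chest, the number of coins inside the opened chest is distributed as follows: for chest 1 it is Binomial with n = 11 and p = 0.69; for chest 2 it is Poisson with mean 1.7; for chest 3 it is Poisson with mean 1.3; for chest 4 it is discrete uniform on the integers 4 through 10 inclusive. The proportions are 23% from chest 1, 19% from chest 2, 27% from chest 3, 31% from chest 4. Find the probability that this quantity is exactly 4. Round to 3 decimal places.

0.070

Conditional on each chest, P(X = 4): 1: 0.0205798; 2: 0.0635746; 3: 0.0324324; 4: 0.142857.
By total probability, P(X = 4) = 0.23·0.0205798 + 0.19·0.0635746 + 0.27·0.0324324 + 0.31·0.142857 = 0.069855.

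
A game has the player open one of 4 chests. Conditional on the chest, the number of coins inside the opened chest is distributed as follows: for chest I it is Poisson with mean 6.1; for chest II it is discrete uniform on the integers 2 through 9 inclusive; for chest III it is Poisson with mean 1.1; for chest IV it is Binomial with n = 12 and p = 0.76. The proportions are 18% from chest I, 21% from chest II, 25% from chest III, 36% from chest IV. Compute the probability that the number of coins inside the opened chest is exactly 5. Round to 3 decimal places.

0.059

Conditional on each chest, P(X = 5): I: 0.15786; II: 0.125; III: 0.00446744; IV: 0.00921026.
By total probability, P(X = 5) = 0.18·0.15786 + 0.21·0.125 + 0.25·0.00446744 + 0.36·0.00921026 = 0.0590973.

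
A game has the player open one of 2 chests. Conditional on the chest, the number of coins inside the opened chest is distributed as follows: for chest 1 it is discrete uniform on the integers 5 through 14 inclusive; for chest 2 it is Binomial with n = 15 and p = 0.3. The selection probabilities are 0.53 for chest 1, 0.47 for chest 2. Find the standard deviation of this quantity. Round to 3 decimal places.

3.476

Per component, 1: μ=9.5, E[X²]=98.5; 2: μ=4.5, E[X²]=23.4.
E[X] = 0.53·9.5 + 0.47·4.5 = 7.15.
E[X²] = 0.53·98.5 + 0.47·23.4 = 63.203.
Var(X) = E[X²] − (E[X])² = 63.203 − 51.1225 = 12.0805.
SD(X) = √12.0805 = 3.4757.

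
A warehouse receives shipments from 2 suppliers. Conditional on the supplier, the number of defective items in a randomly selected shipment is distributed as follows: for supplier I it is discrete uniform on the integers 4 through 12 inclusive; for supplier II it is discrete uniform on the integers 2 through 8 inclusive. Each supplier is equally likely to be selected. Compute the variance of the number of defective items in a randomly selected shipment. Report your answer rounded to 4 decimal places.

7.5833

Per component, I: μ=8, E[X²]=70.6667; II: μ=5, E[X²]=29.
E[X] = 0.5·8 + 0.5·5 = 6.5.
E[X²] = 0.5·70.6667 + 0.5·29 = 49.8333.
Var(X) = E[X²] − (E[X])² = 49.8333 − 42.25 = 7.58333.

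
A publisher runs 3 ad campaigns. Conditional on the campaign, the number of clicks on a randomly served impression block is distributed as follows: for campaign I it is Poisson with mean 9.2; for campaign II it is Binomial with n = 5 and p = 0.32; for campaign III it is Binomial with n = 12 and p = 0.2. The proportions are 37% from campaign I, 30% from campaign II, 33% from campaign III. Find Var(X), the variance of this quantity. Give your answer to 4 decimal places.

Per component, I: μ=9.2, E[X²]=93.84; II: μ=1.6, E[X²]=3.648; III: μ=2.4, E[X²]=7.68.
E[X] = 0.37·9.2 + 0.3·1.6 + 0.33·2.4 = 4.676.
E[X²] = 0.37·93.84 + 0.3·3.648 + 0.33·7.68 = 38.3496.
Var(X) = E[X²] − (E[X])² = 38.3496 − 21.865 = 16.4846.

16.4846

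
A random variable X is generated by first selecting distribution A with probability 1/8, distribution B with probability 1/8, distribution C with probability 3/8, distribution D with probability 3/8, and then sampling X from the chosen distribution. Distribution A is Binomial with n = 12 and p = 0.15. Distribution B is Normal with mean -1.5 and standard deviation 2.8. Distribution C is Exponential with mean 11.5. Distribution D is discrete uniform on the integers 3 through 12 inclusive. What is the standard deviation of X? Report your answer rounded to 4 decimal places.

Per component, A: μ=1.8, E[X²]=4.77; B: μ=-1.5, E[X²]=10.09; C: μ=11.5, E[X²]=264.5; D: μ=7.5, E[X²]=64.5.
E[X] = 0.125·1.8 + 0.125·-1.5 + 0.375·11.5 + 0.375·7.5 = 7.1625.
E[X²] = 0.125·4.77 + 0.125·10.09 + 0.375·264.5 + 0.375·64.5 = 125.233.
Var(X) = E[X²] − (E[X])² = 125.233 − 51.3014 = 73.9311.
SD(X) = √73.9311 = 8.59832.

8.5983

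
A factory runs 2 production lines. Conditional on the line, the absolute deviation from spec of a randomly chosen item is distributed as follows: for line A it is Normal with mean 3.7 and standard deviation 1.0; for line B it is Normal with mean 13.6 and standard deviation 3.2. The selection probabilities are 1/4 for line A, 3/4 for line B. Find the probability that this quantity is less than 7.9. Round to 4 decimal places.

Conditional on each line, P(X < 7.9): A: 0.999987; B: 0.0374358.
By total probability, P(X < 7.9) = 0.25·0.999987 + 0.75·0.0374358 = 0.278074.

0.2781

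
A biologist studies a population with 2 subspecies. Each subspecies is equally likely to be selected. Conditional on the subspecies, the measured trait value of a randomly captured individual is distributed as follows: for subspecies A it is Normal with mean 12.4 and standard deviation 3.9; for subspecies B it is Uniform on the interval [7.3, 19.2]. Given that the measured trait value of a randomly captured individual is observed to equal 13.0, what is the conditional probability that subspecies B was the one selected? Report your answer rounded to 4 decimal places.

Likelihoods f(13.0 | ·): A: 0.101089; B: 0.0840336.
Posterior ∝ prior × likelihood. Numerator for B: 0.5·0.0840336 = 0.0420168.
Normalizing constant: 0.5·0.101089 + 0.5·0.0840336 = 0.0925615.
P(B | observation) = 0.0420168 / 0.0925615 = 0.453934.

0.4539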